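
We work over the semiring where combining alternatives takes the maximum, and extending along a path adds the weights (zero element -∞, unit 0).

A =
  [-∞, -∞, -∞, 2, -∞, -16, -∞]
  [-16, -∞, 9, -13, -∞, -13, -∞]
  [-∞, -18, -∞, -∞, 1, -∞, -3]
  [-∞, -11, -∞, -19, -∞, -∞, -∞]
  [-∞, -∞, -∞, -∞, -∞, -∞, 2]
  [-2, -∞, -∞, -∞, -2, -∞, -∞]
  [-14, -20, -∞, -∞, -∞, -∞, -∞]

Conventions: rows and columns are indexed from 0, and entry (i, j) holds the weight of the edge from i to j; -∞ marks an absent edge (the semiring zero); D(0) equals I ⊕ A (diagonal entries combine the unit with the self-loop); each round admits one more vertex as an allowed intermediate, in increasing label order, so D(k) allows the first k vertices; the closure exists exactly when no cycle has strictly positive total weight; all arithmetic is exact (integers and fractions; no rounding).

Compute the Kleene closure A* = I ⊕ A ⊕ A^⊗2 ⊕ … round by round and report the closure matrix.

D(0):
  [0, -∞, -∞, 2, -∞, -16, -∞]
  [-16, 0, 9, -13, -∞, -13, -∞]
  [-∞, -18, 0, -∞, 1, -∞, -3]
  [-∞, -11, -∞, 0, -∞, -∞, -∞]
  [-∞, -∞, -∞, -∞, 0, -∞, 2]
  [-2, -∞, -∞, -∞, -2, 0, -∞]
  [-14, -20, -∞, -∞, -∞, -∞, 0]
D(1):
  [0, -∞, -∞, 2, -∞, -16, -∞]
  [-16, 0, 9, -13, -∞, -13, -∞]
  [-∞, -18, 0, -∞, 1, -∞, -3]
  [-∞, -11, -∞, 0, -∞, -∞, -∞]
  [-∞, -∞, -∞, -∞, 0, -∞, 2]
  [-2, -∞, -∞, 0, -2, 0, -∞]
  [-14, -20, -∞, -12, -∞, -30, 0]
D(2):
  [0, -∞, -∞, 2, -∞, -16, -∞]
  [-16, 0, 9, -13, -∞, -13, -∞]
  [-34, -18, 0, -31, 1, -31, -3]
  [-27, -11, -2, 0, -∞, -24, -∞]
  [-∞, -∞, -∞, -∞, 0, -∞, 2]
  [-2, -∞, -∞, 0, -2, 0, -∞]
  [-14, -20, -11, -12, -∞, -30, 0]
D(3):
  [0, -∞, -∞, 2, -∞, -16, -∞]
  [-16, 0, 9, -13, 10, -13, 6]
  [-34, -18, 0, -31, 1, -31, -3]
  [-27, -11, -2, 0, -1, -24, -5]
  [-∞, -∞, -∞, -∞, 0, -∞, 2]
  [-2, -∞, -∞, 0, -2, 0, -∞]
  [-14, -20, -11, -12, -10, -30, 0]
D(4):
  [0, -9, 0, 2, 1, -16, -3]
  [-16, 0, 9, -13, 10, -13, 6]
  [-34, -18, 0, -31, 1, -31, -3]
  [-27, -11, -2, 0, -1, -24, -5]
  [-∞, -∞, -∞, -∞, 0, -∞, 2]
  [-2, -11, -2, 0, -1, 0, -5]
  [-14, -20, -11, -12, -10, -30, 0]
D(5):
  [0, -9, 0, 2, 1, -16, 3]
  [-16, 0, 9, -13, 10, -13, 12]
  [-34, -18, 0, -31, 1, -31, 3]
  [-27, -11, -2, 0, -1, -24, 1]
  [-∞, -∞, -∞, -∞, 0, -∞, 2]
  [-2, -11, -2, 0, -1, 0, 1]
  [-14, -20, -11, -12, -10, -30, 0]
D(6):
  [0, -9, 0, 2, 1, -16, 3]
  [-15, 0, 9, -13, 10, -13, 12]
  [-33, -18, 0, -31, 1, -31, 3]
  [-26, -11, -2, 0, -1, -24, 1]
  [-∞, -∞, -∞, -∞, 0, -∞, 2]
  [-2, -11, -2, 0, -1, 0, 1]
  [-14, -20, -11, -12, -10, -30, 0]
D(7):
  [0, -9, 0, 2, 1, -16, 3]
  [-2, 0, 9, 0, 10, -13, 12]
  [-11, -17, 0, -9, 1, -27, 3]
  [-13, -11, -2, 0, -1, -24, 1]
  [-12, -18, -9, -10, 0, -28, 2]
  [-2, -11, -2, 0, -1, 0, 1]
  [-14, -20, -11, -12, -10, -30, 0]
Answer: A* = [[0, -9, 0, 2, 1, -16, 3], [-2, 0, 9, 0, 10, -13, 12], [-11, -17, 0, -9, 1, -27, 3], [-13, -11, -2, 0, -1, -24, 1], [-12, -18, -9, -10, 0, -28, 2], [-2, -11, -2, 0, -1, 0, 1], [-14, -20, -11, -12, -10, -30, 0]]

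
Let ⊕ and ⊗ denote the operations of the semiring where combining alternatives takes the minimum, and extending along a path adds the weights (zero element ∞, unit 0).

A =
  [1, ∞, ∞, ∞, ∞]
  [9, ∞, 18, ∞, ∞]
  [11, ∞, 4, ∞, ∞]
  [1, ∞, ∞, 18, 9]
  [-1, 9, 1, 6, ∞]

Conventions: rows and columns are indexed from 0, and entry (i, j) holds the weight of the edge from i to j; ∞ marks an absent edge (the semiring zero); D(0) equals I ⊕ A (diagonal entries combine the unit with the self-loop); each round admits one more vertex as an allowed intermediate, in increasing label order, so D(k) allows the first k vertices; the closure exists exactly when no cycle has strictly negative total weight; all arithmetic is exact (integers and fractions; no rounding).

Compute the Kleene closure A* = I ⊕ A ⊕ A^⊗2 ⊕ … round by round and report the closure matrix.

D(0):
  [0, ∞, ∞, ∞, ∞]
  [9, 0, 18, ∞, ∞]
  [11, ∞, 0, ∞, ∞]
  [1, ∞, ∞, 0, 9]
  [-1, 9, 1, 6, 0]
D(1):
  [0, ∞, ∞, ∞, ∞]
  [9, 0, 18, ∞, ∞]
  [11, ∞, 0, ∞, ∞]
  [1, ∞, ∞, 0, 9]
  [-1, 9, 1, 6, 0]
D(2):
  [0, ∞, ∞, ∞, ∞]
  [9, 0, 18, ∞, ∞]
  [11, ∞, 0, ∞, ∞]
  [1, ∞, ∞, 0, 9]
  [-1, 9, 1, 6, 0]
D(3):
  [0, ∞, ∞, ∞, ∞]
  [9, 0, 18, ∞, ∞]
  [11, ∞, 0, ∞, ∞]
  [1, ∞, ∞, 0, 9]
  [-1, 9, 1, 6, 0]
D(4):
  [0, ∞, ∞, ∞, ∞]
  [9, 0, 18, ∞, ∞]
  [11, ∞, 0, ∞, ∞]
  [1, ∞, ∞, 0, 9]
  [-1, 9, 1, 6, 0]
D(5):
  [0, ∞, ∞, ∞, ∞]
  [9, 0, 18, ∞, ∞]
  [11, ∞, 0, ∞, ∞]
  [1, 18, 10, 0, 9]
  [-1, 9, 1, 6, 0]
Answer: A* = [[0, ∞, ∞, ∞, ∞], [9, 0, 18, ∞, ∞], [11, ∞, 0, ∞, ∞], [1, 18, 10, 0, 9], [-1, 9, 1, 6, 0]]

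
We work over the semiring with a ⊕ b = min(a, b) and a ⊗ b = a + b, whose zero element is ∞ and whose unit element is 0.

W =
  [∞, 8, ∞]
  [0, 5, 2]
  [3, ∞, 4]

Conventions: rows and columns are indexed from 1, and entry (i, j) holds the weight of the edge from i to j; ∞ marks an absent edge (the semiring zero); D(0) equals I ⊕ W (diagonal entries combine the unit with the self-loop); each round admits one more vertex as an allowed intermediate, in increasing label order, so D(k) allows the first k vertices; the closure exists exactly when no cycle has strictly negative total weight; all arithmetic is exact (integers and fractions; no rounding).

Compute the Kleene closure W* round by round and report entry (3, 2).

D(0):
  [0, 8, ∞]
  [0, 0, 2]
  [3, ∞, 0]
D(1):
  [0, 8, ∞]
  [0, 0, 2]
  [3, 11, 0]
D(2):
  [0, 8, 10]
  [0, 0, 2]
  [3, 11, 0]
D(3):
  [0, 8, 10]
  [0, 0, 2]
  [3, 11, 0]
Answer: W*[3][2] = 11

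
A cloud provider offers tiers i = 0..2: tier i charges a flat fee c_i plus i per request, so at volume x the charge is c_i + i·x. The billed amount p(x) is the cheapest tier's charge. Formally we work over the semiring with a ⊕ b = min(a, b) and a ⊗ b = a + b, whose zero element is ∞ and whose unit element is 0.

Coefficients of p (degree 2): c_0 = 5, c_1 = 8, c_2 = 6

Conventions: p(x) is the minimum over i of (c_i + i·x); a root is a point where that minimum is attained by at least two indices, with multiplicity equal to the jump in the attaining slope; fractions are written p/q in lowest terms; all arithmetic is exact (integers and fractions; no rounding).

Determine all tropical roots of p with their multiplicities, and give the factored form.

hull edge (i=0, c=5) to (i=2, c=6): slope 1/2, span 2
Factored form: p(x) = 6 ⊗ (x ⊕ (-1/2)) ⊗ (x ⊕ (-1/2))
Answer: roots = -1/2 (mult 2)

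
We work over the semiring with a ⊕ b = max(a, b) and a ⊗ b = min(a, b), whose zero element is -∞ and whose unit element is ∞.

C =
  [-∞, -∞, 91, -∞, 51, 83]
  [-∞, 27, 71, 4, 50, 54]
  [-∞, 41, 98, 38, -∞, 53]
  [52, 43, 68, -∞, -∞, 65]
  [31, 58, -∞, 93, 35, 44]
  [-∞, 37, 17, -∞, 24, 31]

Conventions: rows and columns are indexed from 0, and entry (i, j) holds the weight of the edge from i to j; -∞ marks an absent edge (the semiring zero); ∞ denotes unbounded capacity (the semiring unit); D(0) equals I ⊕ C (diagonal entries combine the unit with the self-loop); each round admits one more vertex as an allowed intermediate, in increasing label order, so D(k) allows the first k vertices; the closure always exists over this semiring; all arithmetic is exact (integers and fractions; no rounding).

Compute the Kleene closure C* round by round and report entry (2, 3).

D(0):
  [∞, -∞, 91, -∞, 51, 83]
  [-∞, ∞, 71, 4, 50, 54]
  [-∞, 41, ∞, 38, -∞, 53]
  [52, 43, 68, ∞, -∞, 65]
  [31, 58, -∞, 93, ∞, 44]
  [-∞, 37, 17, -∞, 24, ∞]
D(1):
  [∞, -∞, 91, -∞, 51, 83]
  [-∞, ∞, 71, 4, 50, 54]
  [-∞, 41, ∞, 38, -∞, 53]
  [52, 43, 68, ∞, 51, 65]
  [31, 58, 31, 93, ∞, 44]
  [-∞, 37, 17, -∞, 24, ∞]
D(2):
  [∞, -∞, 91, -∞, 51, 83]
  [-∞, ∞, 71, 4, 50, 54]
  [-∞, 41, ∞, 38, 41, 53]
  [52, 43, 68, ∞, 51, 65]
  [31, 58, 58, 93, ∞, 54]
  [-∞, 37, 37, 4, 37, ∞]
D(3):
  [∞, 41, 91, 38, 51, 83]
  [-∞, ∞, 71, 38, 50, 54]
  [-∞, 41, ∞, 38, 41, 53]
  [52, 43, 68, ∞, 51, 65]
  [31, 58, 58, 93, ∞, 54]
  [-∞, 37, 37, 37, 37, ∞]
D(4):
  [∞, 41, 91, 38, 51, 83]
  [38, ∞, 71, 38, 50, 54]
  [38, 41, ∞, 38, 41, 53]
  [52, 43, 68, ∞, 51, 65]
  [52, 58, 68, 93, ∞, 65]
  [37, 37, 37, 37, 37, ∞]
D(5):
  [∞, 51, 91, 51, 51, 83]
  [50, ∞, 71, 50, 50, 54]
  [41, 41, ∞, 41, 41, 53]
  [52, 51, 68, ∞, 51, 65]
  [52, 58, 68, 93, ∞, 65]
  [37, 37, 37, 37, 37, ∞]
D(6):
  [∞, 51, 91, 51, 51, 83]
  [50, ∞, 71, 50, 50, 54]
  [41, 41, ∞, 41, 41, 53]
  [52, 51, 68, ∞, 51, 65]
  [52, 58, 68, 93, ∞, 65]
  [37, 37, 37, 37, 37, ∞]
Answer: C*[2][3] = 41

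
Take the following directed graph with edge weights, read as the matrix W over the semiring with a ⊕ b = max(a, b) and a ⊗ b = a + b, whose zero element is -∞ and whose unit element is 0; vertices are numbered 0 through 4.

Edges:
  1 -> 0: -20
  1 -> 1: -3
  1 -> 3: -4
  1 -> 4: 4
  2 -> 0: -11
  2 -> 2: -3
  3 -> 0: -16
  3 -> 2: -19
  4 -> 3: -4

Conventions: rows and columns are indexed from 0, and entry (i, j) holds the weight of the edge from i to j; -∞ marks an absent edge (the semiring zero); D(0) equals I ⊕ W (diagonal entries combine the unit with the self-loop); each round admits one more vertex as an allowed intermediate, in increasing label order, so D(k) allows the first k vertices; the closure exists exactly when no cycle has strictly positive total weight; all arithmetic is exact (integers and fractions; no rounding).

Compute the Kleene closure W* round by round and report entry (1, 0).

D(0):
  [0, -∞, -∞, -∞, -∞]
  [-20, 0, -∞, -4, 4]
  [-11, -∞, 0, -∞, -∞]
  [-16, -∞, -19, 0, -∞]
  [-∞, -∞, -∞, -4, 0]
D(1):
  [0, -∞, -∞, -∞, -∞]
  [-20, 0, -∞, -4, 4]
  [-11, -∞, 0, -∞, -∞]
  [-16, -∞, -19, 0, -∞]
  [-∞, -∞, -∞, -4, 0]
D(2):
  [0, -∞, -∞, -∞, -∞]
  [-20, 0, -∞, -4, 4]
  [-11, -∞, 0, -∞, -∞]
  [-16, -∞, -19, 0, -∞]
  [-∞, -∞, -∞, -4, 0]
D(3):
  [0, -∞, -∞, -∞, -∞]
  [-20, 0, -∞, -4, 4]
  [-11, -∞, 0, -∞, -∞]
  [-16, -∞, -19, 0, -∞]
  [-∞, -∞, -∞, -4, 0]
D(4):
  [0, -∞, -∞, -∞, -∞]
  [-20, 0, -23, -4, 4]
  [-11, -∞, 0, -∞, -∞]
  [-16, -∞, -19, 0, -∞]
  [-20, -∞, -23, -4, 0]
D(5):
  [0, -∞, -∞, -∞, -∞]
  [-16, 0, -19, 0, 4]
  [-11, -∞, 0, -∞, -∞]
  [-16, -∞, -19, 0, -∞]
  [-20, -∞, -23, -4, 0]
Answer: W*[1][0] = -16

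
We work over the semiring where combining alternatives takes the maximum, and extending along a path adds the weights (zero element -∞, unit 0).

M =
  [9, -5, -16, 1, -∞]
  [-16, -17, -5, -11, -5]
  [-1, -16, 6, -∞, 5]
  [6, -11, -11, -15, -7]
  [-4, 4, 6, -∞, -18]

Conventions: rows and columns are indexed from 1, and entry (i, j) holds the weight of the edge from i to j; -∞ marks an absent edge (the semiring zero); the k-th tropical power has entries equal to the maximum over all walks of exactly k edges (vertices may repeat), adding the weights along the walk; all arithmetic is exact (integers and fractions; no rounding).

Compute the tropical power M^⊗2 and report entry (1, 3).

M^⊗2:
  [18, 4, -7, 10, -6]
  [-5, -1, 1, -15, 0]
  [8, 9, 12, 0, 11]
  [15, 1, -1, 7, -6]
  [5, -9, 12, -3, 11]
Key observation: the optimum is the walk 1->1->3, with weight 9 + (-16) = -7.
Optimal value attained by: walk 1->1->3.
Answer: (M^⊗2)[1][3] = -7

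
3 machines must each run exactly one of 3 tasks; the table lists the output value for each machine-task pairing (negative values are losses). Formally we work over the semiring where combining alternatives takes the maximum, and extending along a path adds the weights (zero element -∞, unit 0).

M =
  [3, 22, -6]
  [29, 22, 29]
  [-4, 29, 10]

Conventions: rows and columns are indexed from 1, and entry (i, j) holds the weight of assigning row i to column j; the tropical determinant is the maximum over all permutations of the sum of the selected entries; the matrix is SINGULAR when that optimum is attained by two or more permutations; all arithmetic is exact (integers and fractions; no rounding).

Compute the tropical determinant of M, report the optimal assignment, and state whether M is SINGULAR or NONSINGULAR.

σ = (1, 2, 3): 3 + 22 + 10 = 35
σ = (1, 3, 2): 3 + 29 + 29 = 61
σ = (2, 1, 3): 22 + 29 + 10 = 61
σ = (2, 3, 1): 22 + 29 + (-4) = 47
σ = (3, 1, 2): (-6) + 29 + 29 = 52
σ = (3, 2, 1): (-6) + 22 + (-4) = 12
Optimal value attained by: σ = (1, 3, 2).
Answer: det⊕(M) = 61; verdict: SINGULAR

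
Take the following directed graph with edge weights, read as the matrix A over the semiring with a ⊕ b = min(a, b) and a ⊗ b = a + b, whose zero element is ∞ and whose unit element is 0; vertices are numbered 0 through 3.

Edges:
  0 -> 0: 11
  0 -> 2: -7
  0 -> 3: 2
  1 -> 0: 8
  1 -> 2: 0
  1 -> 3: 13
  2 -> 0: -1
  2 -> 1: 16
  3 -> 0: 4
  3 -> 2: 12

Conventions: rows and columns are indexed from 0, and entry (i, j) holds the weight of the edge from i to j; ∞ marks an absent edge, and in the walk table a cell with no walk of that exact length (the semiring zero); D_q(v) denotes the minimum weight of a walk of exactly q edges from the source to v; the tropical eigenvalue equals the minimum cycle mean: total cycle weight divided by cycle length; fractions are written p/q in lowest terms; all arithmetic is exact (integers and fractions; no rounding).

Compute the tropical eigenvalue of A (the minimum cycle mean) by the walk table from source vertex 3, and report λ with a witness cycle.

q=0: [∞, ∞, ∞, 0]
q=1: [4, ∞, 12, ∞]
q=2: [11, 28, -3, 6]
q=3: [-4, 13, 4, 13]
q=4: [3, 20, -11, -2]
Optimal cycle mean attained by: cycle 0->2->0, total (-7) + (-1), length 2.
Answer: λ = -4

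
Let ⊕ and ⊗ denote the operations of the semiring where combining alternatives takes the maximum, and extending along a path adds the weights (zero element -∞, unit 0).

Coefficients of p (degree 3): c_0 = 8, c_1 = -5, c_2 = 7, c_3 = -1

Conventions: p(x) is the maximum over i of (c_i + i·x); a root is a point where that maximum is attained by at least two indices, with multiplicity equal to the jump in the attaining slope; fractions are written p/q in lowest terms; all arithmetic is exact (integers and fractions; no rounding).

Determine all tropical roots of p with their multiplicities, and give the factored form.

hull edge (i=0, c=8) to (i=2, c=7): slope -1/2, span 2
hull edge (i=2, c=7) to (i=3, c=-1): slope -8, span 1
Factored form: p(x) = -1 ⊗ (x ⊕ 1/2) ⊗ (x ⊕ 1/2) ⊗ (x ⊕ 8)
Answer: roots = 1/2 (mult 2), 8 (mult 1)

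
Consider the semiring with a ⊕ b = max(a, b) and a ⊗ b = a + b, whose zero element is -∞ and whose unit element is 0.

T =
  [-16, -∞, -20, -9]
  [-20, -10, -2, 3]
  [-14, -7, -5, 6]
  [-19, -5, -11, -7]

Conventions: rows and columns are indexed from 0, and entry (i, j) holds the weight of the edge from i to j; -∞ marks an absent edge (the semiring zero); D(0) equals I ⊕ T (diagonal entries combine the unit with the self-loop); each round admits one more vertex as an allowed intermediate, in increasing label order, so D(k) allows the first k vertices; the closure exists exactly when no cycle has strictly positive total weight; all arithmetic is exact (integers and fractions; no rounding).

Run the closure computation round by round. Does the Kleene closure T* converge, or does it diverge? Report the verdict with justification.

D(0):
  [0, -∞, -20, -9]
  [-20, 0, -2, 3]
  [-14, -7, 0, 6]
  [-19, -5, -11, 0]
D(1):
  [0, -∞, -20, -9]
  [-20, 0, -2, 3]
  [-14, -7, 0, 6]
  [-19, -5, -11, 0]
D(2):
  [0, -∞, -20, -9]
  [-20, 0, -2, 3]
  [-14, -7, 0, 6]
  [-19, -5, -7, 0]
D(3):
  [0, -27, -20, -9]
  [-16, 0, -2, 4]
  [-14, -7, 0, 6]
  [-19, -5, -7, 0]
D(4):
  [0, -14, -16, -9]
  [-15, 0, -2, 4]
  [-13, 1, 0, 6]
  [-19, -5, -7, 0]
Key observation: every diagonal entry stays at the unit through all rounds, so no improving cycle exists.
Answer: CONVERGES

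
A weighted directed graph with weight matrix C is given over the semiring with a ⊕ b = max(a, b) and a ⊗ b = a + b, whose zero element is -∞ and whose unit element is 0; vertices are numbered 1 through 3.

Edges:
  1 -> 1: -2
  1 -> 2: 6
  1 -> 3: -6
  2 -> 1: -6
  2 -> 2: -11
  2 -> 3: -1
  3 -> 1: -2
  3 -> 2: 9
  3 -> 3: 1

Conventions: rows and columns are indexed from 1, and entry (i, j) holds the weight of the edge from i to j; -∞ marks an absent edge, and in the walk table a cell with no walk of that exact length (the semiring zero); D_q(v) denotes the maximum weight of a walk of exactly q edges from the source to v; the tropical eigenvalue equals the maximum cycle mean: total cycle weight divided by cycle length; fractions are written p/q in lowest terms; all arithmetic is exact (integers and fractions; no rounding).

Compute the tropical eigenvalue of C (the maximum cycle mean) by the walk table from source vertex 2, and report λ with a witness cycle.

q=0: [-∞, 0, -∞]
q=1: [-6, -11, -1]
q=2: [-3, 8, 0]
q=3: [2, 9, 7]
Optimal cycle mean attained by: cycle 2->3->2, total (-1) + 9, length 2.
Answer: λ = 4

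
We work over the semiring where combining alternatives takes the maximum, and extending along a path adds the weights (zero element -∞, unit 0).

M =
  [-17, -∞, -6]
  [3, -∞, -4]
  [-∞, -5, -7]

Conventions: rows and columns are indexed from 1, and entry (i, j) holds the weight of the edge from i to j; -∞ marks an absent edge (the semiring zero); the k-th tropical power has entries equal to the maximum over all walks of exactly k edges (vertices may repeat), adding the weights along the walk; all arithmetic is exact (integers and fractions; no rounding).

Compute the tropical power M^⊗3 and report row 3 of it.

M^⊗2:
  [-34, -11, -13]
  [-14, -9, -3]
  [-2, -12, -9]
M^⊗3:
  [-8, -18, -15]
  [-6, -8, -10]
  [-9, -14, -8]
Answer: row 3 of M^⊗3 = [-9, -14, -8]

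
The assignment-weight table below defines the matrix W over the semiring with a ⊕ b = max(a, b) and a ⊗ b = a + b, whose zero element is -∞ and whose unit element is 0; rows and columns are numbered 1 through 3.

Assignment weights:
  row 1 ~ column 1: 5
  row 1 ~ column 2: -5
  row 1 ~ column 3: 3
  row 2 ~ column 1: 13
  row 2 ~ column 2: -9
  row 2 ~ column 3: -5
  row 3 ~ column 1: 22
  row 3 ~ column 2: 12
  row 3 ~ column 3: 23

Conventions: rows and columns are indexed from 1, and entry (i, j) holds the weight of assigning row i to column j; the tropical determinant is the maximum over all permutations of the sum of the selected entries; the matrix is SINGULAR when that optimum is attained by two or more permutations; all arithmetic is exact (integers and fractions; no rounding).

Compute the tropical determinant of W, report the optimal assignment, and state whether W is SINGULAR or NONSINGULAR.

σ = (1, 2, 3): 5 + (-9) + 23 = 19
σ = (1, 3, 2): 5 + (-5) + 12 = 12
σ = (2, 1, 3): (-5) + 13 + 23 = 31
σ = (2, 3, 1): (-5) + (-5) + 22 = 12
σ = (3, 1, 2): 3 + 13 + 12 = 28
σ = (3, 2, 1): 3 + (-9) + 22 = 16
Optimal value attained by: σ = (2, 1, 3).
Answer: det⊕(W) = 31; verdict: NONSINGULAR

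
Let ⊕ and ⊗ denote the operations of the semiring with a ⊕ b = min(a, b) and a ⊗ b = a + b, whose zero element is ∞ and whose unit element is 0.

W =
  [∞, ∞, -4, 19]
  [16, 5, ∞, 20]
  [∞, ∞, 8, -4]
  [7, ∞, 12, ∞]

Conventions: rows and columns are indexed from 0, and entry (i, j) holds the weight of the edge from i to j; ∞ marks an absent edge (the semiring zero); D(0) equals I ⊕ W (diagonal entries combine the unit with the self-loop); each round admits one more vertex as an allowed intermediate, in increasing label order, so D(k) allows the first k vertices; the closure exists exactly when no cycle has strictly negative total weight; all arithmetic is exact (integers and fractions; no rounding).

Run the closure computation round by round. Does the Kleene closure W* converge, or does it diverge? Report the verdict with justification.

D(0):
  [0, ∞, -4, 19]
  [16, 0, ∞, 20]
  [∞, ∞, 0, -4]
  [7, ∞, 12, 0]
D(1):
  [0, ∞, -4, 19]
  [16, 0, 12, 20]
  [∞, ∞, 0, -4]
  [7, ∞, 3, 0]
D(2):
  [0, ∞, -4, 19]
  [16, 0, 12, 20]
  [∞, ∞, 0, -4]
  [7, ∞, 3, 0]
Detection: at round 3, diagonal entry (3, 3) turns strictly negative.
Key observation: the cycle 3->0->2->3 has total weight 7 + (-4) + (-4), which is strictly negative.
Answer: DIVERGES — negative cycle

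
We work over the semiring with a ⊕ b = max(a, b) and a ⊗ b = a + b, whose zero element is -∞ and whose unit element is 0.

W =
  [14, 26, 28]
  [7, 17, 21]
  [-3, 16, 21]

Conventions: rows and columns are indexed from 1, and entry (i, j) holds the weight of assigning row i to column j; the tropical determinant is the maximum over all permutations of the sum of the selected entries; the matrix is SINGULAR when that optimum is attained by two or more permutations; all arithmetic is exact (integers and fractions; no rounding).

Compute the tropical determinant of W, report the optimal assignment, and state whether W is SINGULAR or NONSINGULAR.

σ = (1, 2, 3): 14 + 17 + 21 = 52
σ = (1, 3, 2): 14 + 21 + 16 = 51
σ = (2, 1, 3): 26 + 7 + 21 = 54
σ = (2, 3, 1): 26 + 21 + (-3) = 44
σ = (3, 1, 2): 28 + 7 + 16 = 51
σ = (3, 2, 1): 28 + 17 + (-3) = 42
Optimal value attained by: σ = (2, 1, 3).
Answer: det⊕(W) = 54; verdict: NONSINGULAR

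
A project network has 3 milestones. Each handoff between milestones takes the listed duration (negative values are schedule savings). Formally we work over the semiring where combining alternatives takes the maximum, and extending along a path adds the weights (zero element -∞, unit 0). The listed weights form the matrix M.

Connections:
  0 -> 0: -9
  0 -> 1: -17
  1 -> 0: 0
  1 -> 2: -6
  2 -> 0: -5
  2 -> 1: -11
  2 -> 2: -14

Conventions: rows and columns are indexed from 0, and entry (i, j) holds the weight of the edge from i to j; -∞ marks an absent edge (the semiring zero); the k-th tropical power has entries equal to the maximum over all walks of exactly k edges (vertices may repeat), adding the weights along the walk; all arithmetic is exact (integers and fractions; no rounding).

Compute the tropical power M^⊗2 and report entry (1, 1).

M^⊗2:
  [-17, -26, -23]
  [-9, -17, -20]
  [-11, -22, -17]
Key observation: the optimum is the walk 1->0->1, with weight 0 + (-17) = -17.
Optimal value attained by: walk 1->0->1.
Answer: (M^⊗2)[1][1] = -17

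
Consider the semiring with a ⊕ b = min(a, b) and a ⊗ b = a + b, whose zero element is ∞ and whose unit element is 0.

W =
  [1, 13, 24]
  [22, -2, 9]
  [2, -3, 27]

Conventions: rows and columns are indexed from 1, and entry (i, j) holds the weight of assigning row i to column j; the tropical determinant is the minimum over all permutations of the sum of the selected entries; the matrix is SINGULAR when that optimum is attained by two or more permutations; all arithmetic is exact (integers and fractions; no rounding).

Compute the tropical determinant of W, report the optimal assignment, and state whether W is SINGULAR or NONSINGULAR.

σ = (1, 2, 3): 1 + (-2) + 27 = 26
σ = (1, 3, 2): 1 + 9 + (-3) = 7
σ = (2, 1, 3): 13 + 22 + 27 = 62
σ = (2, 3, 1): 13 + 9 + 2 = 24
σ = (3, 1, 2): 24 + 22 + (-3) = 43
σ = (3, 2, 1): 24 + (-2) + 2 = 24
Optimal value attained by: σ = (1, 3, 2).
Answer: det⊕(W) = 7; verdict: NONSINGULAR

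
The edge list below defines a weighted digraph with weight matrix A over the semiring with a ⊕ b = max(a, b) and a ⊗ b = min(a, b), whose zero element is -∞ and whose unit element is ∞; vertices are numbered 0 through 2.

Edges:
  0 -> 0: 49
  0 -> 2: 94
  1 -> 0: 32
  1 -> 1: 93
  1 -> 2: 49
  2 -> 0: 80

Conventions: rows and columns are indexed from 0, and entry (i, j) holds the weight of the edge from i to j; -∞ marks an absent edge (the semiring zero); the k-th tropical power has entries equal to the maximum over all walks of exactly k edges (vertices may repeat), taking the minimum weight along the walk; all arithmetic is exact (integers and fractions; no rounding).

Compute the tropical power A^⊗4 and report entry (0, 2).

A^⊗2:
  [80, -∞, 49]
  [49, 93, 49]
  [49, -∞, 80]
A^⊗3:
  [49, -∞, 80]
  [49, 93, 49]
  [80, -∞, 49]
A^⊗4:
  [80, -∞, 49]
  [49, 93, 49]
  [49, -∞, 80]
Key observation: the optimum is the walk 0->0->2->0->2, with weight 49 min 94 min 80 min 94 = 49.
Optimal value attained by: walk 0->0->2->0->2.
Answer: (A^⊗4)[0][2] = 49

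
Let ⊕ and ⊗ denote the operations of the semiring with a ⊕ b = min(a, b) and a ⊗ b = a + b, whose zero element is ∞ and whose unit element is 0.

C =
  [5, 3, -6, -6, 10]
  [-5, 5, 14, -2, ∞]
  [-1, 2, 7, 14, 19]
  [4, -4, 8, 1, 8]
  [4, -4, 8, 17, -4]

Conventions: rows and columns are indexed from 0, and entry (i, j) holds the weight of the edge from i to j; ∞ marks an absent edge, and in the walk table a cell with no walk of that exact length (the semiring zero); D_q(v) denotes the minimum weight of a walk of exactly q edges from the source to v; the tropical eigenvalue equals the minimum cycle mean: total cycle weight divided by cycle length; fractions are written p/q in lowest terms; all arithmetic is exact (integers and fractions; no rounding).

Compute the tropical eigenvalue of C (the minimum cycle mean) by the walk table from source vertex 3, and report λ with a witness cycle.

q=0: [∞, ∞, ∞, 0, ∞]
q=1: [4, -4, 8, 1, 8]
q=2: [-9, -3, -2, -6, 4]
q=3: [-8, -10, -15, -15, 0]
q=4: [-16, -19, -14, -14, -7]
q=5: [-24, -18, -22, -22, -11]
Optimal cycle mean attained by: cycle 0->3->1->0, total (-6) + (-4) + (-5), length 3.
Answer: λ = -5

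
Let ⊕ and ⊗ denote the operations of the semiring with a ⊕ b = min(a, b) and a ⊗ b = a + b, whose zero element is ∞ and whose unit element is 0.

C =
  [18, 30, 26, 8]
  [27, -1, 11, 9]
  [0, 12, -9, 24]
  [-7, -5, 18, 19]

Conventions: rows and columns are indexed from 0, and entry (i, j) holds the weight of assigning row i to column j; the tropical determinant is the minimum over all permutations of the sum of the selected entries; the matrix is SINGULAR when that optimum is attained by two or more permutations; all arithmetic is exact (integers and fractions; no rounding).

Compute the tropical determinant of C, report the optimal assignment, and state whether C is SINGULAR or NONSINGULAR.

σ = (0, 1, 2, 3): 18 + (-1) + (-9) + 19 = 27
σ = (0, 1, 3, 2): 18 + (-1) + 24 + 18 = 59
σ = (0, 2, 1, 3): 18 + 11 + 12 + 19 = 60
σ = (0, 2, 3, 1): 18 + 11 + 24 + (-5) = 48
σ = (0, 3, 1, 2): 18 + 9 + 12 + 18 = 57
σ = (0, 3, 2, 1): 18 + 9 + (-9) + (-5) = 13
σ = (1, 0, 2, 3): 30 + 27 + (-9) + 19 = 67
σ = (1, 0, 3, 2): 30 + 27 + 24 + 18 = 99
σ = (1, 2, 0, 3): 30 + 11 + 0 + 19 = 60
σ = (1, 2, 3, 0): 30 + 11 + 24 + (-7) = 58
σ = (1, 3, 0, 2): 30 + 9 + 0 + 18 = 57
σ = (1, 3, 2, 0): 30 + 9 + (-9) + (-7) = 23
σ = (2, 0, 1, 3): 26 + 27 + 12 + 19 = 84
σ = (2, 0, 3, 1): 26 + 27 + 24 + (-5) = 72
σ = (2, 1, 0, 3): 26 + (-1) + 0 + 19 = 44
σ = (2, 1, 3, 0): 26 + (-1) + 24 + (-7) = 42
σ = (2, 3, 0, 1): 26 + 9 + 0 + (-5) = 30
σ = (2, 3, 1, 0): 26 + 9 + 12 + (-7) = 40
σ = (3, 0, 1, 2): 8 + 27 + 12 + 18 = 65
σ = (3, 0, 2, 1): 8 + 27 + (-9) + (-5) = 21
σ = (3, 1, 0, 2): 8 + (-1) + 0 + 18 = 25
σ = (3, 1, 2, 0): 8 + (-1) + (-9) + (-7) = -9
σ = (3, 2, 0, 1): 8 + 11 + 0 + (-5) = 14
σ = (3, 2, 1, 0): 8 + 11 + 12 + (-7) = 24
Optimal value attained by: σ = (3, 1, 2, 0).
Answer: det⊕(C) = -9; verdict: NONSINGULAR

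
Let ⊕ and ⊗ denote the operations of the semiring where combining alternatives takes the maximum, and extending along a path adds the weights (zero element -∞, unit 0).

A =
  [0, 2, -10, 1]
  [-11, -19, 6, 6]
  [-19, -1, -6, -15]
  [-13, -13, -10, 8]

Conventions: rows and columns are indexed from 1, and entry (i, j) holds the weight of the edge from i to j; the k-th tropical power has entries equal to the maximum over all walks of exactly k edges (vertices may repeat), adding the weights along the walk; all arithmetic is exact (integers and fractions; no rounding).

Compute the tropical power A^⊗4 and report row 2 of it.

A^⊗2:
  [0, 2, 8, 9]
  [-7, 5, 0, 14]
  [-12, -7, 5, 5]
  [-5, -5, -2, 16]
A^⊗3:
  [0, 7, 8, 17]
  [1, 1, 11, 22]
  [-8, 4, -1, 13]
  [3, 3, 6, 24]
A^⊗4:
  [4, 7, 13, 25]
  [9, 10, 12, 30]
  [0, 0, 10, 21]
  [11, 11, 14, 32]
Answer: row 2 of A^⊗4 = [9, 10, 12, 30]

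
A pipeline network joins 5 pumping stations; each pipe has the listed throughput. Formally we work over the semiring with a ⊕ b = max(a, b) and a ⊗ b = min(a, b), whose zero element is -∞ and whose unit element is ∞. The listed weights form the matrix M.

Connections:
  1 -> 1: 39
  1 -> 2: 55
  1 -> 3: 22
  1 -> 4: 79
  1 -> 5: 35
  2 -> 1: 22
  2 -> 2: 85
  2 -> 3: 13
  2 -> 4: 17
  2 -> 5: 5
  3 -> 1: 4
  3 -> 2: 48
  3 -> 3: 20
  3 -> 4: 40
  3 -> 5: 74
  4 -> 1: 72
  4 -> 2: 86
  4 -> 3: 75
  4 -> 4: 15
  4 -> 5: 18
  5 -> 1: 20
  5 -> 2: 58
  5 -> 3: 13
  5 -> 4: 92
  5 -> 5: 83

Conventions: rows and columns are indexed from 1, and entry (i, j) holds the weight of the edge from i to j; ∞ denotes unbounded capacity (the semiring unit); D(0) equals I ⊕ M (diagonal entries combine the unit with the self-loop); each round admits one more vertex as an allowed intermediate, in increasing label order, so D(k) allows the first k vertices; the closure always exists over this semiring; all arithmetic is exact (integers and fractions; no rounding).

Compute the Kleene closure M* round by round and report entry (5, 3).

D(0):
  [∞, 55, 22, 79, 35]
  [22, ∞, 13, 17, 5]
  [4, 48, ∞, 40, 74]
  [72, 86, 75, ∞, 18]
  [20, 58, 13, 92, ∞]
D(1):
  [∞, 55, 22, 79, 35]
  [22, ∞, 22, 22, 22]
  [4, 48, ∞, 40, 74]
  [72, 86, 75, ∞, 35]
  [20, 58, 20, 92, ∞]
D(2):
  [∞, 55, 22, 79, 35]
  [22, ∞, 22, 22, 22]
  [22, 48, ∞, 40, 74]
  [72, 86, 75, ∞, 35]
  [22, 58, 22, 92, ∞]
D(3):
  [∞, 55, 22, 79, 35]
  [22, ∞, 22, 22, 22]
  [22, 48, ∞, 40, 74]
  [72, 86, 75, ∞, 74]
  [22, 58, 22, 92, ∞]
D(4):
  [∞, 79, 75, 79, 74]
  [22, ∞, 22, 22, 22]
  [40, 48, ∞, 40, 74]
  [72, 86, 75, ∞, 74]
  [72, 86, 75, 92, ∞]
D(5):
  [∞, 79, 75, 79, 74]
  [22, ∞, 22, 22, 22]
  [72, 74, ∞, 74, 74]
  [72, 86, 75, ∞, 74]
  [72, 86, 75, 92, ∞]
Answer: M*[5][3] = 75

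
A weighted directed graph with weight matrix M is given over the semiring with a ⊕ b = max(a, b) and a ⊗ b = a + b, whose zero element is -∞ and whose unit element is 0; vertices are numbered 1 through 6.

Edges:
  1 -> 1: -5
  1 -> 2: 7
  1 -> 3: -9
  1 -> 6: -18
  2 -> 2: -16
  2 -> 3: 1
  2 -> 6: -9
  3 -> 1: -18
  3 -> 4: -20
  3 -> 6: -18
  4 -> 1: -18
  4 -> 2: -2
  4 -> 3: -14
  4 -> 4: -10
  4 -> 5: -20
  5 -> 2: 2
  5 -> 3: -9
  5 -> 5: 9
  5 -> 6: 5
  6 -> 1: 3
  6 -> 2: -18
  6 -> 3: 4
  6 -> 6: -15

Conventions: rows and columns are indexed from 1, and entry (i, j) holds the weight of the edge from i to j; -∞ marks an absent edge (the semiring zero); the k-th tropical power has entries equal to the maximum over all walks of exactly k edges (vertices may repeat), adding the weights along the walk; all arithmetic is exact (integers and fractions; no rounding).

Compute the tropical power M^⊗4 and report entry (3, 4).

M^⊗2:
  [-10, 2, 8, -29, -∞, -2]
  [-6, -27, -5, -19, -∞, -17]
  [-15, -11, -14, -30, -40, -33]
  [-23, -11, -1, -20, -11, -11]
  [8, 11, 9, -29, 18, 14]
  [-2, 10, -6, -16, -∞, -14]
M^⊗3:
  [1, -3, 3, -12, -49, -7]
  [-11, 1, -13, -25, -39, -23]
  [-20, -8, -10, -34, -31, -20]
  [-8, -9, -7, -21, -2, -6]
  [17, 20, 18, -11, 27, 23]
  [-7, 5, 11, -26, -36, 1]
M^⊗4:
  [-4, 8, -2, -17, -32, -12]
  [-16, -4, 2, -33, -30, -8]
  [-17, -13, -7, -30, -22, -17]
  [-3, 0, -2, -27, 7, 3]
  [26, 29, 27, -2, 36, 32]
  [4, 0, 6, -9, -27, -4]
Key observation: the optimum is the walk 3->1->2->3->4, with weight (-18) + 7 + 1 + (-20) = -30.
Optimal value attained by: walk 3->1->2->3->4.
Answer: (M^⊗4)[3][4] = -30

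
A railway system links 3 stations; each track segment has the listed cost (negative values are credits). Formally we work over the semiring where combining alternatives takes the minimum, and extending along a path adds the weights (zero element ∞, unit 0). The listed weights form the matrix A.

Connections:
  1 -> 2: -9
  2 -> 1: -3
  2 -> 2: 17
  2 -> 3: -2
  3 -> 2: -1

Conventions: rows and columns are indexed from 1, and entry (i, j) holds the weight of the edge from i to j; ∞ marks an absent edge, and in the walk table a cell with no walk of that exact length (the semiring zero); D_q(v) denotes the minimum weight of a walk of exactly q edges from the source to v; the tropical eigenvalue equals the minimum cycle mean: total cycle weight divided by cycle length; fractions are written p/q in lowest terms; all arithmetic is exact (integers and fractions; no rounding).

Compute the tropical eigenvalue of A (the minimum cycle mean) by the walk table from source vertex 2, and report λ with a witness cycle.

q=0: [∞, 0, ∞]
q=1: [-3, 17, -2]
q=2: [14, -12, 15]
q=3: [-15, 5, -14]
Optimal cycle mean attained by: cycle 1->2->1, total (-9) + (-3), length 2.
Answer: λ = -6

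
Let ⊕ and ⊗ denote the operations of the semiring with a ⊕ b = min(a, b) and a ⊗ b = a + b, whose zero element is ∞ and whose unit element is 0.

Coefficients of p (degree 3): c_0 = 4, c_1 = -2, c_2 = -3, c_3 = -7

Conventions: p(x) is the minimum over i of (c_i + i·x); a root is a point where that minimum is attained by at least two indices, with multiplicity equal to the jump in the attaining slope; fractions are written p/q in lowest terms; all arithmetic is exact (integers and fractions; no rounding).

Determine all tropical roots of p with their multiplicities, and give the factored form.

hull edge (i=0, c=4) to (i=1, c=-2): slope -6, span 1
hull edge (i=1, c=-2) to (i=3, c=-7): slope -5/2, span 2
Factored form: p(x) = -7 ⊗ (x ⊕ 5/2) ⊗ (x ⊕ 5/2) ⊗ (x ⊕ 6)
Answer: roots = 5/2 (mult 2), 6 (mult 1)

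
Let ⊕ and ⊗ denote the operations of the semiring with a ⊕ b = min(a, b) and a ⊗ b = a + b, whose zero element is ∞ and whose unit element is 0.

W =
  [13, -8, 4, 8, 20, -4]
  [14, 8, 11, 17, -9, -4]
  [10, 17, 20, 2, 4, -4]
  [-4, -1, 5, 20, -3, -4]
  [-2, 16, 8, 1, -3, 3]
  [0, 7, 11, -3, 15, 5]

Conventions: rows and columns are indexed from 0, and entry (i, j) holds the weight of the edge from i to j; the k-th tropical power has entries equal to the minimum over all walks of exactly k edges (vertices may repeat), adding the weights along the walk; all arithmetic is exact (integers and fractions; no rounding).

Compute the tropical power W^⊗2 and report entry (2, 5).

W^⊗2:
  [-4, 0, 3, -7, -17, -12]
  [-11, 3, -1, -8, -12, -6]
  [-4, 1, 7, -7, -1, -2]
  [-5, -12, 0, -7, -10, -8]
  [-5, -10, 2, -2, -6, -6]
  [-7, -8, 2, 2, -6, -7]
Key observation: the optimum is the walk 2->3->5, with weight 2 + (-4) = -2.
Optimal value attained by: walk 2->3->5.
Answer: (W^⊗2)[2][5] = -2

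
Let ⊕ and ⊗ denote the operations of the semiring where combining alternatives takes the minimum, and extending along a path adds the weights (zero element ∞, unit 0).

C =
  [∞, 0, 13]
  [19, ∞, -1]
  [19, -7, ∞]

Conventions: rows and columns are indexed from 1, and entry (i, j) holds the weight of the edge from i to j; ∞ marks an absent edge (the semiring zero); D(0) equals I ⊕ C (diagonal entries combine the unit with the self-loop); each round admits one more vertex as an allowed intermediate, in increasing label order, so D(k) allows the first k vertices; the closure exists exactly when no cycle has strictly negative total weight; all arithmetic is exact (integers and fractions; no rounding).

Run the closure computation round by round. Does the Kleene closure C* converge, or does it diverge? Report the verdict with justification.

D(0):
  [0, 0, 13]
  [19, 0, -1]
  [19, -7, 0]
D(1):
  [0, 0, 13]
  [19, 0, -1]
  [19, -7, 0]
Detection: at round 2, diagonal entry (3, 3) turns strictly negative.
Key observation: the cycle 3->2->3 has total weight (-7) + (-1), which is strictly negative.
Answer: DIVERGES — negative cycle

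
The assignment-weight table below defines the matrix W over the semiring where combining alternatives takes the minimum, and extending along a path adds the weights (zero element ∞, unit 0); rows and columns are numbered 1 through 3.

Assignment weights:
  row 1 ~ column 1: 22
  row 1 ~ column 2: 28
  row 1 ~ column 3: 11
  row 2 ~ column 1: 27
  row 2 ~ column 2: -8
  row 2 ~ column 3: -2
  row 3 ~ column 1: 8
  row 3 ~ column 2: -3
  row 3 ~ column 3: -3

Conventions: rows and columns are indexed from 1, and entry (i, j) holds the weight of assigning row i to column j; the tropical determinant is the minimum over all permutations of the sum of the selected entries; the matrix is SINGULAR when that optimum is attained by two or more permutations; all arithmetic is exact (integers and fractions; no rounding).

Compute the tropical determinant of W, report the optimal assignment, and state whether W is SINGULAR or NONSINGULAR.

σ = (1, 2, 3): 22 + (-8) + (-3) = 11
σ = (1, 3, 2): 22 + (-2) + (-3) = 17
σ = (2, 1, 3): 28 + 27 + (-3) = 52
σ = (2, 3, 1): 28 + (-2) + 8 = 34
σ = (3, 1, 2): 11 + 27 + (-3) = 35
σ = (3, 2, 1): 11 + (-8) + 8 = 11
Optimal value attained by: σ = (1, 2, 3).
Answer: det⊕(W) = 11; verdict: SINGULAR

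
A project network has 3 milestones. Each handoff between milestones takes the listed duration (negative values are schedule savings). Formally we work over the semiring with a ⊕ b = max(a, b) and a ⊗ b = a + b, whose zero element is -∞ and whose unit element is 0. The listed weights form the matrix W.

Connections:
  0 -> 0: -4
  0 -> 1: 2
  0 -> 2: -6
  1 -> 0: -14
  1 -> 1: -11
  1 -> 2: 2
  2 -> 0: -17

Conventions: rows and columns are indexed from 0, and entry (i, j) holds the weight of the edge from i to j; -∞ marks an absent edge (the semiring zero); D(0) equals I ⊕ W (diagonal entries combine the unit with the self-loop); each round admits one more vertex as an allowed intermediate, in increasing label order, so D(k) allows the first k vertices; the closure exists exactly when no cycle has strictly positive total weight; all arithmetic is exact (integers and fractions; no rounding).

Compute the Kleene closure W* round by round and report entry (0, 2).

D(0):
  [0, 2, -6]
  [-14, 0, 2]
  [-17, -∞, 0]
D(1):
  [0, 2, -6]
  [-14, 0, 2]
  [-17, -15, 0]
D(2):
  [0, 2, 4]
  [-14, 0, 2]
  [-17, -15, 0]
D(3):
  [0, 2, 4]
  [-14, 0, 2]
  [-17, -15, 0]
Answer: W*[0][2] = 4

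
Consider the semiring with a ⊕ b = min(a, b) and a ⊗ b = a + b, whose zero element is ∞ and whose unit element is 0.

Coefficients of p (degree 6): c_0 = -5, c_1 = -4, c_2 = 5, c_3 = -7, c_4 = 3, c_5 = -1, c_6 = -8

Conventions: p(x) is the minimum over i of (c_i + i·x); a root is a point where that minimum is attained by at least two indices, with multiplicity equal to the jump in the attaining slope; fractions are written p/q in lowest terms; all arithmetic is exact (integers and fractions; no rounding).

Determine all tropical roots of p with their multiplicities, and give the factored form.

hull edge (i=0, c=-5) to (i=3, c=-7): slope -2/3, span 3
hull edge (i=3, c=-7) to (i=6, c=-8): slope -1/3, span 3
Factored form: p(x) = -8 ⊗ (x ⊕ 1/3) ⊗ (x ⊕ 1/3) ⊗ (x ⊕ 1/3) ⊗ (x ⊕ 2/3) ⊗ (x ⊕ 2/3) ⊗ (x ⊕ 2/3)
Answer: roots = 1/3 (mult 3), 2/3 (mult 3)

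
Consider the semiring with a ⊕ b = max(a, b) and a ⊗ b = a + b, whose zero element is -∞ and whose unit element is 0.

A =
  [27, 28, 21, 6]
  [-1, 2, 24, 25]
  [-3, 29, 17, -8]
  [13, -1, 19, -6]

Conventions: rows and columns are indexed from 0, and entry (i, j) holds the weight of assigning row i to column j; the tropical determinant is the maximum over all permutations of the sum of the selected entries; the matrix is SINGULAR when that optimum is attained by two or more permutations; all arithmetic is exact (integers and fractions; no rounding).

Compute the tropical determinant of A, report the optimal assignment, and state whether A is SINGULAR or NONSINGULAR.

σ = (0, 1, 2, 3): 27 + 2 + 17 + (-6) = 40
σ = (0, 1, 3, 2): 27 + 2 + (-8) + 19 = 40
σ = (0, 2, 1, 3): 27 + 24 + 29 + (-6) = 74
σ = (0, 2, 3, 1): 27 + 24 + (-8) + (-1) = 42
σ = (0, 3, 1, 2): 27 + 25 + 29 + 19 = 100
σ = (0, 3, 2, 1): 27 + 25 + 17 + (-1) = 68
σ = (1, 0, 2, 3): 28 + (-1) + 17 + (-6) = 38
σ = (1, 0, 3, 2): 28 + (-1) + (-8) + 19 = 38
σ = (1, 2, 0, 3): 28 + 24 + (-3) + (-6) = 43
σ = (1, 2, 3, 0): 28 + 24 + (-8) + 13 = 57
σ = (1, 3, 0, 2): 28 + 25 + (-3) + 19 = 69
σ = (1, 3, 2, 0): 28 + 25 + 17 + 13 = 83
σ = (2, 0, 1, 3): 21 + (-1) + 29 + (-6) = 43
σ = (2, 0, 3, 1): 21 + (-1) + (-8) + (-1) = 11
σ = (2, 1, 0, 3): 21 + 2 + (-3) + (-6) = 14
σ = (2, 1, 3, 0): 21 + 2 + (-8) + 13 = 28
σ = (2, 3, 0, 1): 21 + 25 + (-3) + (-1) = 42
σ = (2, 3, 1, 0): 21 + 25 + 29 + 13 = 88
σ = (3, 0, 1, 2): 6 + (-1) + 29 + 19 = 53
σ = (3, 0, 2, 1): 6 + (-1) + 17 + (-1) = 21
σ = (3, 1, 0, 2): 6 + 2 + (-3) + 19 = 24
σ = (3, 1, 2, 0): 6 + 2 + 17 + 13 = 38
σ = (3, 2, 0, 1): 6 + 24 + (-3) + (-1) = 26
σ = (3, 2, 1, 0): 6 + 24 + 29 + 13 = 72
Optimal value attained by: σ = (0, 3, 1, 2).
Answer: det⊕(A) = 100; verdict: NONSINGULAR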